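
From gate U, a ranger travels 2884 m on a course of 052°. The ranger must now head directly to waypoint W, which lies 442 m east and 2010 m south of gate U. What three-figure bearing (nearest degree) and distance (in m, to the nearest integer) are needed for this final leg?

Leg 1 (052°, 2884 m): east 2884 sin 52° = 2272.62, north 2884 cos 52° = 1775.57
Current position: (2272.62, 1775.57). Target: (442, -2010). Remaining: Δeast = -1830.62, Δnorth = -3785.57.
Bearing = atan2(-1830.62, -3785.57) mod 360° = 205.81°; distance = √((-1830.62)² + (-3785.57)²) = 4204.962 m.

206°, 4205 m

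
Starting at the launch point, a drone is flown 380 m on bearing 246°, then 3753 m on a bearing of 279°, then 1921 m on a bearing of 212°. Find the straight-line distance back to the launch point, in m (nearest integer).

5211 m

Leg 1 (246°, 380 m): east 380 sin 246° = -347.15, north 380 cos 246° = -154.56
Leg 2 (279°, 3753 m): east 3753 sin 279° = -3706.79, north 3753 cos 279° = 587.10
Leg 3 (212°, 1921 m): east 1921 sin 212° = -1017.97, north 1921 cos 212° = -1629.10
Net: -5071.92 east, -1196.56 north. Distance = √((-5071.92)² + (-1196.56)²) = 5211.151 m.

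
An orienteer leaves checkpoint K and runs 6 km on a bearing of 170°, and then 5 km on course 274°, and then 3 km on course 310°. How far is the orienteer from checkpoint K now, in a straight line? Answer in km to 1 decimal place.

7.2 km

Leg 1 (170°, 6 km): east 6 sin 170° = 1.04, north 6 cos 170° = -5.91
Leg 2 (274°, 5 km): east 5 sin 274° = -4.99, north 5 cos 274° = 0.35
Leg 3 (310°, 3 km): east 3 sin 310° = -2.30, north 3 cos 310° = 1.93
Net: -6.24 east, -3.63 north. Distance = √((-6.24)² + (-3.63)²) = 7.223 km.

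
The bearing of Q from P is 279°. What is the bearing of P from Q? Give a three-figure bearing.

Back-bearing = 279° − 180° = 099°.

099°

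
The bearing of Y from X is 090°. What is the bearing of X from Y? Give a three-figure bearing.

270°

Back-bearing = 090° + 180° = 270°.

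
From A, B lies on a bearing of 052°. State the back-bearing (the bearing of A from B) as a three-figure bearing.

232°

Back-bearing = 052° + 180° = 232°.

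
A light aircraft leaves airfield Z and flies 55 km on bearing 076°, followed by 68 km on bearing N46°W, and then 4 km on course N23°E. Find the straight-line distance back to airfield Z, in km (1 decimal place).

64.5 km

Leg 1 (076°, 55 km): east 55 sin 76° = 53.37, north 55 cos 76° = 13.31
Leg 2 (N46°W, 68 km): east 68 sin 314° = -48.92, north 68 cos 314° = 47.24
Leg 3 (N23°E, 4 km): east 4 sin 23° = 1.56, north 4 cos 23° = 3.68
Net: 6.01 east, 64.22 north. Distance = √((6.01)² + (64.22)²) = 64.505 km.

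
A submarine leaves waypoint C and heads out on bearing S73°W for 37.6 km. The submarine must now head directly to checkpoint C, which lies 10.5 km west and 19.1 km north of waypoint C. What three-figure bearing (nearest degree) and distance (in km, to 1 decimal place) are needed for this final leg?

Leg 1 (S73°W, 37.6 km): east 37.6 sin 253° = -35.96, north 37.6 cos 253° = -10.99
Current position: (-35.96, -10.99). Target: (-10.5, 19.1). Remaining: Δeast = 25.46, Δnorth = 30.09.
Bearing = atan2(25.46, 30.09) mod 360° = 40.23°; distance = √((25.46)² + (30.09)²) = 39.417 km.

040°, 39.4 km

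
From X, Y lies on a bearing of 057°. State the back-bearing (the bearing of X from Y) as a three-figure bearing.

Back-bearing = 057° + 180° = 237°.

237°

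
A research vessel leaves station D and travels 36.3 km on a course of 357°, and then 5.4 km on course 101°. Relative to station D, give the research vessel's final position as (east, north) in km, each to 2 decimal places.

Leg 1 (357°, 36.3 km): east 36.3 sin 357° = -1.90, north 36.3 cos 357° = 36.25
Leg 2 (101°, 5.4 km): east 5.4 sin 101° = 5.30, north 5.4 cos 101° = -1.03
Summing: 3.40 km east, 35.22 km north → (3.40, 35.22).

(3.40, 35.22)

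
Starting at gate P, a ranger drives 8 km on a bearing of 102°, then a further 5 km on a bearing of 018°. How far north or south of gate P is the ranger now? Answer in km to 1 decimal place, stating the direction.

3.1 km north

Leg 1 (102°, 8 km): east 8 sin 102° = 7.83, north 8 cos 102° = -1.66
Leg 2 (018°, 5 km): east 5 sin 18° = 1.55, north 5 cos 18° = 4.76
Net north component: 3.09 km.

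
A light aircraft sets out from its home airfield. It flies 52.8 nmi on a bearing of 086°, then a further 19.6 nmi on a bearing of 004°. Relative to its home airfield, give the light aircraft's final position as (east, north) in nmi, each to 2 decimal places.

(54.04, 23.24)

Leg 1 (086°, 52.8 nmi): east 52.8 sin 86° = 52.67, north 52.8 cos 86° = 3.68
Leg 2 (004°, 19.6 nmi): east 19.6 sin 4° = 1.37, north 19.6 cos 4° = 19.55
Summing: 54.04 nmi east, 23.24 nmi north → (54.04, 23.24).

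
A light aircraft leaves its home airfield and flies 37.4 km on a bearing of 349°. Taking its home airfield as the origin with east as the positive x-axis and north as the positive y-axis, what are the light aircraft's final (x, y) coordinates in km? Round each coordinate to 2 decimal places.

Leg 1 (349°, 37.4 km): east 37.4 sin 349° = -7.14, north 37.4 cos 349° = 36.71
Summing: -7.14 km east, 36.71 km north → (-7.14, 36.71).

(-7.14, 36.71)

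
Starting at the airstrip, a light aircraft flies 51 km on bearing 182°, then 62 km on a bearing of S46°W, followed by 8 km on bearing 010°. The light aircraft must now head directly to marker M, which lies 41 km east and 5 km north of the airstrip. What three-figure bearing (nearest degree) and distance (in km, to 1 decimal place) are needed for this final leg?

043°, 125.3 km

Leg 1 (182°, 51 km): east 51 sin 182° = -1.78, north 51 cos 182° = -50.97
Leg 2 (S46°W, 62 km): east 62 sin 226° = -44.60, north 62 cos 226° = -43.07
Leg 3 (010°, 8 km): east 8 sin 10° = 1.39, north 8 cos 10° = 7.88
Current position: (-44.99, -86.16). Target: (41, 5). Remaining: Δeast = 85.99, Δnorth = 91.16.
Bearing = atan2(85.99, 91.16) mod 360° = 43.33°; distance = √((85.99)² + (91.16)²) = 125.317 km.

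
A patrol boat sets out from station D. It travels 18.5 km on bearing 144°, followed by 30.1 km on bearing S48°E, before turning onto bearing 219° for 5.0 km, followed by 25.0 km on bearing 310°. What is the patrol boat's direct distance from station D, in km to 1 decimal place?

25.4 km

Leg 1 (144°, 18.5 km): east 18.5 sin 144° = 10.87, north 18.5 cos 144° = -14.97
Leg 2 (S48°E, 30.1 km): east 30.1 sin 132° = 22.37, north 30.1 cos 132° = -20.14
Leg 3 (219°, 5.0 km): east 5.0 sin 219° = -3.15, north 5.0 cos 219° = -3.89
Leg 4 (310°, 25.0 km): east 25.0 sin 310° = -19.15, north 25.0 cos 310° = 16.07
Net: 10.94 east, -22.92 north. Distance = √((10.94)² + (-22.92)²) = 25.403 km.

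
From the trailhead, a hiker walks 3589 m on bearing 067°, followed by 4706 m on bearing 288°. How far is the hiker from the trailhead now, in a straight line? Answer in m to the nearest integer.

Leg 1 (067°, 3589 m): east 3589 sin 67° = 3303.69, north 3589 cos 67° = 1402.33
Leg 2 (288°, 4706 m): east 4706 sin 288° = -4475.67, north 4706 cos 288° = 1454.23
Net: -1171.98 east, 2856.57 north. Distance = √((-1171.98)² + (2856.57)²) = 3087.640 m.

3088 m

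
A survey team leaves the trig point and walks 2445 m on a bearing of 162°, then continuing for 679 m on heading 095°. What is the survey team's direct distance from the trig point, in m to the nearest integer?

Leg 1 (162°, 2445 m): east 2445 sin 162° = 755.55, north 2445 cos 162° = -2325.33
Leg 2 (095°, 679 m): east 679 sin 95° = 676.42, north 679 cos 95° = -59.18
Net: 1431.96 east, -2384.51 north. Distance = √((1431.96)² + (-2384.51)²) = 2781.441 m.

2781 m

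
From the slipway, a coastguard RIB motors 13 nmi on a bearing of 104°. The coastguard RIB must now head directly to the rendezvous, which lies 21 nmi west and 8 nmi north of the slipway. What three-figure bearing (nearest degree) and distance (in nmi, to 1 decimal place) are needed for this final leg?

Leg 1 (104°, 13 nmi): east 13 sin 104° = 12.61, north 13 cos 104° = -3.14
Current position: (12.61, -3.14). Target: (-21, 8). Remaining: Δeast = -33.61, Δnorth = 11.14.
Bearing = atan2(-33.61, 11.14) mod 360° = 288.34°; distance = √((-33.61)² + (11.14)²) = 35.413 nmi.

288°, 35.4 nmi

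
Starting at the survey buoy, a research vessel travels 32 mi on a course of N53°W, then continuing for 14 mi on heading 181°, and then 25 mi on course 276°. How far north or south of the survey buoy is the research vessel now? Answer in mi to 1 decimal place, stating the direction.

7.9 mi north

Leg 1 (N53°W, 32 mi): east 32 sin 307° = -25.56, north 32 cos 307° = 19.26
Leg 2 (181°, 14 mi): east 14 sin 181° = -0.24, north 14 cos 181° = -14.00
Leg 3 (276°, 25 mi): east 25 sin 276° = -24.86, north 25 cos 276° = 2.61
Net north component: 7.87 mi.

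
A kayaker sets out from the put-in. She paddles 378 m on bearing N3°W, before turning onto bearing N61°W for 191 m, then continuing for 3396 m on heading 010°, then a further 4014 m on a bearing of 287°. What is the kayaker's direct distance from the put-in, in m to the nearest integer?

Leg 1 (N3°W, 378 m): east 378 sin 357° = -19.78, north 378 cos 357° = 377.48
Leg 2 (N61°W, 191 m): east 191 sin 299° = -167.05, north 191 cos 299° = 92.60
Leg 3 (010°, 3396 m): east 3396 sin 10° = 589.71, north 3396 cos 10° = 3344.41
Leg 4 (287°, 4014 m): east 4014 sin 287° = -3838.61, north 4014 cos 287° = 1173.58
Net: -3435.73 east, 4988.07 north. Distance = √((-3435.73)² + (4988.07)²) = 6056.821 m.

6057 m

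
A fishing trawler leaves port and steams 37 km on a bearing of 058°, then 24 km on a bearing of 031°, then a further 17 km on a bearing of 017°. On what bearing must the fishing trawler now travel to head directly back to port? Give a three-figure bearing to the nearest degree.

221°

Leg 1 (058°, 37 km): east 37 sin 58° = 31.38, north 37 cos 58° = 19.61
Leg 2 (031°, 24 km): east 24 sin 31° = 12.36, north 24 cos 31° = 20.57
Leg 3 (017°, 17 km): east 17 sin 17° = 4.97, north 17 cos 17° = 16.26
Net displacement: 48.71 east, 56.44 north. Direction back to start is (-48.71, -56.44): bearing = atan2(-48.71, -56.44) mod 360° = 220.80° ≈ 221°.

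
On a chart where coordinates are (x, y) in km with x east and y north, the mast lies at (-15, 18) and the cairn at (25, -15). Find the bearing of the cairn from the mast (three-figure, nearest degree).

130°

Δeast = 25 − -15 = 40.00; Δnorth = -15 − 18 = -33.00.
Bearing = atan2(Δeast, Δnorth) mod 360° = 129.52° ≈ 130°.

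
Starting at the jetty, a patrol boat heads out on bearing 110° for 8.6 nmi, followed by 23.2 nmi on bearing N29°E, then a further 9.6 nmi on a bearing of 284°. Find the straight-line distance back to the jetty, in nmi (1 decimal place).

Leg 1 (110°, 8.6 nmi): east 8.6 sin 110° = 8.08, north 8.6 cos 110° = -2.94
Leg 2 (N29°E, 23.2 nmi): east 23.2 sin 29° = 11.25, north 23.2 cos 29° = 20.29
Leg 3 (284°, 9.6 nmi): east 9.6 sin 284° = -9.31, north 9.6 cos 284° = 2.32
Net: 10.01 east, 19.67 north. Distance = √((10.01)² + (19.67)²) = 22.074 nmi.

22.1 nmi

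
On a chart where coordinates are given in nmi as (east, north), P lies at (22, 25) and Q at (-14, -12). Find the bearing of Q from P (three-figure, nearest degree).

Δeast = -14 − 22 = -36.00; Δnorth = -12 − 25 = -37.00.
Bearing = atan2(Δeast, Δnorth) mod 360° = 224.22° ≈ 224°.

224°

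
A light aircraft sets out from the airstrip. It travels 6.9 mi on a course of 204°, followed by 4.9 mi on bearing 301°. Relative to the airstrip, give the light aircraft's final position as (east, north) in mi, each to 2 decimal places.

(-7.01, -3.78)

Leg 1 (204°, 6.9 mi): east 6.9 sin 204° = -2.81, north 6.9 cos 204° = -6.30
Leg 2 (301°, 4.9 mi): east 4.9 sin 301° = -4.20, north 4.9 cos 301° = 2.52
Summing: -7.01 mi east, -3.78 mi north → (-7.01, -3.78).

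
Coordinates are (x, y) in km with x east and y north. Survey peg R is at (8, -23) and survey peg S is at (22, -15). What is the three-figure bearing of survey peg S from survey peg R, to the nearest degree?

060°

Δeast = 22 − 8 = 14.00; Δnorth = -15 − -23 = 8.00.
Bearing = atan2(Δeast, Δnorth) mod 360° = 60.26° ≈ 060°.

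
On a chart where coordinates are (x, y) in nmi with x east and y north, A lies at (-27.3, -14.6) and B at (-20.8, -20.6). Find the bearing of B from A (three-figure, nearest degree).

133°

Δeast = -20.8 − -27.3 = 6.50; Δnorth = -20.6 − -14.6 = -6.00.
Bearing = atan2(Δeast, Δnorth) mod 360° = 132.71° ≈ 133°.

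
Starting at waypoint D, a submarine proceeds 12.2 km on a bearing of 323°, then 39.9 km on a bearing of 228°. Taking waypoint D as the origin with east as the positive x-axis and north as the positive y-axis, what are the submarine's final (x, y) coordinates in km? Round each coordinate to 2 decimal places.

Leg 1 (323°, 12.2 km): east 12.2 sin 323° = -7.34, north 12.2 cos 323° = 9.74
Leg 2 (228°, 39.9 km): east 39.9 sin 228° = -29.65, north 39.9 cos 228° = -26.70
Summing: -36.99 km east, -16.95 km north → (-36.99, -16.95).

(-36.99, -16.95)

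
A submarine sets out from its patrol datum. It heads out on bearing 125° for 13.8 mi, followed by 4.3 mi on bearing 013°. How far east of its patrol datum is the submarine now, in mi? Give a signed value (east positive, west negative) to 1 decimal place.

12.3 mi

Leg 1 (125°, 13.8 mi): east 13.8 sin 125° = 11.30, north 13.8 cos 125° = -7.92
Leg 2 (013°, 4.3 mi): east 4.3 sin 13° = 0.97, north 4.3 cos 13° = 4.19
Net east component: 12.27 mi.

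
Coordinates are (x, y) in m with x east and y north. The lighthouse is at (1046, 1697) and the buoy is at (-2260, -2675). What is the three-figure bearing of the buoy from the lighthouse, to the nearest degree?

217°

Δeast = -2260 − 1046 = -3306.00; Δnorth = -2675 − 1697 = -4372.00.
Bearing = atan2(Δeast, Δnorth) mod 360° = 217.10° ≈ 217°.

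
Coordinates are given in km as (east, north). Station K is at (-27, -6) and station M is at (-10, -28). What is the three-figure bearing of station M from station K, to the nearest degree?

142°

Δeast = -10 − -27 = 17.00; Δnorth = -28 − -6 = -22.00.
Bearing = atan2(Δeast, Δnorth) mod 360° = 142.31° ≈ 142°.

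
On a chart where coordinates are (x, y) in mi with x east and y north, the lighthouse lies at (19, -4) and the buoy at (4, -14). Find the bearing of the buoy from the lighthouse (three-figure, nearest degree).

236°

Δeast = 4 − 19 = -15.00; Δnorth = -14 − -4 = -10.00.
Bearing = atan2(Δeast, Δnorth) mod 360° = 236.31° ≈ 236°.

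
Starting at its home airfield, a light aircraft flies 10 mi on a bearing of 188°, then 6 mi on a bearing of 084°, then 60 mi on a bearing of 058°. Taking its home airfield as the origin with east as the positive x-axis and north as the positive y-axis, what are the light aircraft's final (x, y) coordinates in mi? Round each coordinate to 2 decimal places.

Leg 1 (188°, 10 mi): east 10 sin 188° = -1.39, north 10 cos 188° = -9.90
Leg 2 (084°, 6 mi): east 6 sin 84° = 5.97, north 6 cos 84° = 0.63
Leg 3 (058°, 60 mi): east 60 sin 58° = 50.88, north 60 cos 58° = 31.80
Summing: 55.46 mi east, 22.52 mi north → (55.46, 22.52).

(55.46, 22.52)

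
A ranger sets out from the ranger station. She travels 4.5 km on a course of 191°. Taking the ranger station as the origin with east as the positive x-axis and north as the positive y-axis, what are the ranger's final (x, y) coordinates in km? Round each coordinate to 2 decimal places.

Leg 1 (191°, 4.5 km): east 4.5 sin 191° = -0.86, north 4.5 cos 191° = -4.42
Summing: -0.86 km east, -4.42 km north → (-0.86, -4.42).

(-0.86, -4.42)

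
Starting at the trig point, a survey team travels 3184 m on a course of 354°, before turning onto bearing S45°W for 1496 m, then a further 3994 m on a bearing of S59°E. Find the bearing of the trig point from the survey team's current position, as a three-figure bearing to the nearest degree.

Leg 1 (354°, 3184 m): east 3184 sin 354° = -332.82, north 3184 cos 354° = 3166.56
Leg 2 (S45°W, 1496 m): east 1496 sin 225° = -1057.83, north 1496 cos 225° = -1057.83
Leg 3 (S59°E, 3994 m): east 3994 sin 121° = 3423.53, north 3994 cos 121° = -2057.06
Net displacement: 2032.88 east, 51.66 north. Direction back to start is (-2032.88, -51.66): bearing = atan2(-2032.88, -51.66) mod 360° = 268.54° ≈ 269°.

269°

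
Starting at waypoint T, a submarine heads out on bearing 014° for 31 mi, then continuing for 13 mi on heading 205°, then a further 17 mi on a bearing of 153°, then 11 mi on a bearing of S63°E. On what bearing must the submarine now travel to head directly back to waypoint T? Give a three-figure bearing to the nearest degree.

275°

Leg 1 (014°, 31 mi): east 31 sin 14° = 7.50, north 31 cos 14° = 30.08
Leg 2 (205°, 13 mi): east 13 sin 205° = -5.49, north 13 cos 205° = -11.78
Leg 3 (153°, 17 mi): east 17 sin 153° = 7.72, north 17 cos 153° = -15.15
Leg 4 (S63°E, 11 mi): east 11 sin 117° = 9.80, north 11 cos 117° = -4.99
Net displacement: 19.52 east, -1.84 north. Direction back to start is (-19.52, 1.84): bearing = atan2(-19.52, 1.84) mod 360° = 275.39° ≈ 275°.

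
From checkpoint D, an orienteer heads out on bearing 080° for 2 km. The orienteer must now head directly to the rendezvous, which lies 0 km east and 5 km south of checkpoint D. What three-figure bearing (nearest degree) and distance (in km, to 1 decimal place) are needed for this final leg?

Leg 1 (080°, 2 km): east 2 sin 80° = 1.97, north 2 cos 80° = 0.35
Current position: (1.97, 0.35). Target: (0, -5). Remaining: Δeast = -1.97, Δnorth = -5.35.
Bearing = atan2(-1.97, -5.35) mod 360° = 200.22°; distance = √((-1.97)² + (-5.35)²) = 5.699 km.

200°, 5.7 km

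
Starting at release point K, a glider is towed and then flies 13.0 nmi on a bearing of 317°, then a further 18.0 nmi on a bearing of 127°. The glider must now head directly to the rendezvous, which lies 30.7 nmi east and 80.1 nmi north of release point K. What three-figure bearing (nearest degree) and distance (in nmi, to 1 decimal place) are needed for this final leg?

017°, 85.2 nmi

Leg 1 (317°, 13.0 nmi): east 13.0 sin 317° = -8.87, north 13.0 cos 317° = 9.51
Leg 2 (127°, 18.0 nmi): east 18.0 sin 127° = 14.38, north 18.0 cos 127° = -10.83
Current position: (5.51, -1.33). Target: (30.7, 80.1). Remaining: Δeast = 25.19, Δnorth = 81.43.
Bearing = atan2(25.19, 81.43) mod 360° = 17.19°; distance = √((25.19)² + (81.43)²) = 85.233 nmi.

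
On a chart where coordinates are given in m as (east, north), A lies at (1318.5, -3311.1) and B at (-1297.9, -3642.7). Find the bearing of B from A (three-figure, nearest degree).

Δeast = -1297.9 − 1318.5 = -2616.40; Δnorth = -3642.7 − -3311.1 = -331.60.
Bearing = atan2(Δeast, Δnorth) mod 360° = 262.78° ≈ 263°.

263°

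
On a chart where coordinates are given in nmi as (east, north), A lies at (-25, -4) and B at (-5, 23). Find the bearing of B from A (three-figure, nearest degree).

037°

Δeast = -5 − -25 = 20.00; Δnorth = 23 − -4 = 27.00.
Bearing = atan2(Δeast, Δnorth) mod 360° = 36.53° ≈ 037°.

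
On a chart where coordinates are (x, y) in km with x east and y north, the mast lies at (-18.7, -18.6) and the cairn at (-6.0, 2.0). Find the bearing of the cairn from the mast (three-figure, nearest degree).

Δeast = -6.0 − -18.7 = 12.70; Δnorth = 2.0 − -18.6 = 20.60.
Bearing = atan2(Δeast, Δnorth) mod 360° = 31.65° ≈ 032°.

032°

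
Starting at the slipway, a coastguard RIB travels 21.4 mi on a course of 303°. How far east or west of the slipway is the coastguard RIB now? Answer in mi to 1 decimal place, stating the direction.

Leg 1 (303°, 21.4 mi): east 21.4 sin 303° = -17.95, north 21.4 cos 303° = 11.66
Net east component: -17.95 mi.

17.9 mi west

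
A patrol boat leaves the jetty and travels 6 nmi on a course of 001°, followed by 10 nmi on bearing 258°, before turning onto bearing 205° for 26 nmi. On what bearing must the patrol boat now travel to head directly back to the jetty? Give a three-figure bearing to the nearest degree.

Leg 1 (001°, 6 nmi): east 6 sin 1° = 0.10, north 6 cos 1° = 6.00
Leg 2 (258°, 10 nmi): east 10 sin 258° = -9.78, north 10 cos 258° = -2.08
Leg 3 (205°, 26 nmi): east 26 sin 205° = -10.99, north 26 cos 205° = -23.56
Net displacement: -20.66 east, -19.64 north. Direction back to start is (20.66, 19.64): bearing = atan2(20.66, 19.64) mod 360° = 46.45° ≈ 046°.

046°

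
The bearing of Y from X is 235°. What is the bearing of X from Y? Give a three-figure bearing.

Back-bearing = 235° − 180° = 055°.

055°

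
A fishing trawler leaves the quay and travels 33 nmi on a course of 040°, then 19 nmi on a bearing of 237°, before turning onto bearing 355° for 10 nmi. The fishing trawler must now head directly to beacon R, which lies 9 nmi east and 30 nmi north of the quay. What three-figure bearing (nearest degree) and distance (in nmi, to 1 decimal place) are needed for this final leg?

Leg 1 (040°, 33 nmi): east 33 sin 40° = 21.21, north 33 cos 40° = 25.28
Leg 2 (237°, 19 nmi): east 19 sin 237° = -15.93, north 19 cos 237° = -10.35
Leg 3 (355°, 10 nmi): east 10 sin 355° = -0.87, north 10 cos 355° = 9.96
Current position: (4.41, 24.89). Target: (9, 30). Remaining: Δeast = 4.59, Δnorth = 5.11.
Bearing = atan2(4.59, 5.11) mod 360° = 41.98°; distance = √((4.59)² + (5.11)²) = 6.869 nmi.

042°, 6.9 nmi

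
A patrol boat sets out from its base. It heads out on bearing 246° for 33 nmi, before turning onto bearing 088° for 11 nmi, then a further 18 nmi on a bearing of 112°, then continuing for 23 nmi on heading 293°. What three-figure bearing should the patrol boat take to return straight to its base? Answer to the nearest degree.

065°

Leg 1 (246°, 33 nmi): east 33 sin 246° = -30.15, north 33 cos 246° = -13.42
Leg 2 (088°, 11 nmi): east 11 sin 88° = 10.99, north 11 cos 88° = 0.38
Leg 3 (112°, 18 nmi): east 18 sin 112° = 16.69, north 18 cos 112° = -6.74
Leg 4 (293°, 23 nmi): east 23 sin 293° = -21.17, north 23 cos 293° = 8.99
Net displacement: -23.64 east, -10.79 north. Direction back to start is (23.64, 10.79): bearing = atan2(23.64, 10.79) mod 360° = 65.45° ≈ 065°.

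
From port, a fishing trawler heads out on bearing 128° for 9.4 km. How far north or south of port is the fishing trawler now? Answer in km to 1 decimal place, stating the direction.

Leg 1 (128°, 9.4 km): east 9.4 sin 128° = 7.41, north 9.4 cos 128° = -5.79
Net north component: -5.79 km.

5.8 km south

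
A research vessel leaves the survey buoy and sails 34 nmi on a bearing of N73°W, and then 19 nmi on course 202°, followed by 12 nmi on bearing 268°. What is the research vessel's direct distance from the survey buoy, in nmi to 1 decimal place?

Leg 1 (N73°W, 34 nmi): east 34 sin 287° = -32.51, north 34 cos 287° = 9.94
Leg 2 (202°, 19 nmi): east 19 sin 202° = -7.12, north 19 cos 202° = -17.62
Leg 3 (268°, 12 nmi): east 12 sin 268° = -11.99, north 12 cos 268° = -0.42
Net: -51.62 east, -8.09 north. Distance = √((-51.62)² + (-8.09)²) = 52.255 nmi.

52.3 nmi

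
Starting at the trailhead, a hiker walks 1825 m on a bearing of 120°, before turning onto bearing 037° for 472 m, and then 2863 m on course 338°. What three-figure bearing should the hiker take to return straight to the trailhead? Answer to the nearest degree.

Leg 1 (120°, 1825 m): east 1825 sin 120° = 1580.50, north 1825 cos 120° = -912.50
Leg 2 (037°, 472 m): east 472 sin 37° = 284.06, north 472 cos 37° = 376.96
Leg 3 (338°, 2863 m): east 2863 sin 338° = -1072.50, north 2863 cos 338° = 2654.53
Net displacement: 792.05 east, 2118.98 north. Direction back to start is (-792.05, -2118.98): bearing = atan2(-792.05, -2118.98) mod 360° = 200.50° ≈ 200°.

200°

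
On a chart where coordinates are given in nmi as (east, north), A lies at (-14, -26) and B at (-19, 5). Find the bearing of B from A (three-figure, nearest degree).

Δeast = -19 − -14 = -5.00; Δnorth = 5 − -26 = 31.00.
Bearing = atan2(Δeast, Δnorth) mod 360° = 350.84° ≈ 351°.

351°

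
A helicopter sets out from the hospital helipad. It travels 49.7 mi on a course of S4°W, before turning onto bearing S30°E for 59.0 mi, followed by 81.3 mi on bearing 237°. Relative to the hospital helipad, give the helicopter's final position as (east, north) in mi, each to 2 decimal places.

(-42.15, -144.95)

Leg 1 (S4°W, 49.7 mi): east 49.7 sin 184° = -3.47, north 49.7 cos 184° = -49.58
Leg 2 (S30°E, 59.0 mi): east 59.0 sin 150° = 29.50, north 59.0 cos 150° = -51.10
Leg 3 (237°, 81.3 mi): east 81.3 sin 237° = -68.18, north 81.3 cos 237° = -44.28
Summing: -42.15 mi east, -144.95 mi north → (-42.15, -144.95).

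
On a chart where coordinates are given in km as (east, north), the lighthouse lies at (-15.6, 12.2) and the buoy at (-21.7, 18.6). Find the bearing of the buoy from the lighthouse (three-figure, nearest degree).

316°

Δeast = -21.7 − -15.6 = -6.10; Δnorth = 18.6 − 12.2 = 6.40.
Bearing = atan2(Δeast, Δnorth) mod 360° = 316.37° ≈ 316°.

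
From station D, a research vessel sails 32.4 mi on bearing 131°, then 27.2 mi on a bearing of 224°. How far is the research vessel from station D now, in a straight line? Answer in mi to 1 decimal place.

Leg 1 (131°, 32.4 mi): east 32.4 sin 131° = 24.45, north 32.4 cos 131° = -21.26
Leg 2 (224°, 27.2 mi): east 27.2 sin 224° = -18.89, north 27.2 cos 224° = -19.57
Net: 5.56 east, -40.82 north. Distance = √((5.56)² + (-40.82)²) = 41.199 mi.

41.2 mi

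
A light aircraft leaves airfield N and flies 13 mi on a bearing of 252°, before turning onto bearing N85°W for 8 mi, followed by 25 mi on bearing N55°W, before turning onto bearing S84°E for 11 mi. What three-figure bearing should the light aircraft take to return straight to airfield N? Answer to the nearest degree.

Leg 1 (252°, 13 mi): east 13 sin 252° = -12.36, north 13 cos 252° = -4.02
Leg 2 (N85°W, 8 mi): east 8 sin 275° = -7.97, north 8 cos 275° = 0.70
Leg 3 (N55°W, 25 mi): east 25 sin 305° = -20.48, north 25 cos 305° = 14.34
Leg 4 (S84°E, 11 mi): east 11 sin 96° = 10.94, north 11 cos 96° = -1.15
Net displacement: -29.87 east, 9.87 north. Direction back to start is (29.87, -9.87): bearing = atan2(29.87, -9.87) mod 360° = 108.28° ≈ 108°.

108°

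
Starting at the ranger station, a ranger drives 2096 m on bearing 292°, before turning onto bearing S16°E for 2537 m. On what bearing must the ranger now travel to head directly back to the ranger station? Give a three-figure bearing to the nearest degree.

Leg 1 (292°, 2096 m): east 2096 sin 292° = -1943.38, north 2096 cos 292° = 785.18
Leg 2 (S16°E, 2537 m): east 2537 sin 164° = 699.29, north 2537 cos 164° = -2438.72
Net displacement: -1244.09 east, -1653.55 north. Direction back to start is (1244.09, 1653.55): bearing = atan2(1244.09, 1653.55) mod 360° = 36.96° ≈ 037°.

037°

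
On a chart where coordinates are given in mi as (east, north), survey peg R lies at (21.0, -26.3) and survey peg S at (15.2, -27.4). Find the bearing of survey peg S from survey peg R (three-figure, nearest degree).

259°

Δeast = 15.2 − 21.0 = -5.80; Δnorth = -27.4 − -26.3 = -1.10.
Bearing = atan2(Δeast, Δnorth) mod 360° = 259.26° ≈ 259°.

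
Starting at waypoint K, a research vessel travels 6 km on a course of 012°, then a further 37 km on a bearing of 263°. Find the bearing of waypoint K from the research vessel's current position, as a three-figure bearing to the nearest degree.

Leg 1 (012°, 6 km): east 6 sin 12° = 1.25, north 6 cos 12° = 5.87
Leg 2 (263°, 37 km): east 37 sin 263° = -36.72, north 37 cos 263° = -4.51
Net displacement: -35.48 east, 1.36 north. Direction back to start is (35.48, -1.36): bearing = atan2(35.48, -1.36) mod 360° = 92.19° ≈ 092°.

092°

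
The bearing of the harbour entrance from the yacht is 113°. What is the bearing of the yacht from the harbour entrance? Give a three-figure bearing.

293°

Back-bearing = 113° + 180° = 293°.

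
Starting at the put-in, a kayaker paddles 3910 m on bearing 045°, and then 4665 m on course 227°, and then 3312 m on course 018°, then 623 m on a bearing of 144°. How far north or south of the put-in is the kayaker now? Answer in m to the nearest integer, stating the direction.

2229 m north

Leg 1 (045°, 3910 m): east 3910 sin 45° = 2764.79, north 3910 cos 45° = 2764.79
Leg 2 (227°, 4665 m): east 4665 sin 227° = -3411.77, north 4665 cos 227° = -3181.52
Leg 3 (018°, 3312 m): east 3312 sin 18° = 1023.46, north 3312 cos 18° = 3149.90
Leg 4 (144°, 623 m): east 623 sin 144° = 366.19, north 623 cos 144° = -504.02
Net north component: 2229.15 m.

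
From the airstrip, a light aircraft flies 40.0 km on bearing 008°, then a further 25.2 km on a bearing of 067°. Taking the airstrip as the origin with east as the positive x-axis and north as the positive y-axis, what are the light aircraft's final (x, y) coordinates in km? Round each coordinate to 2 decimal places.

(28.76, 49.46)

Leg 1 (008°, 40.0 km): east 40.0 sin 8° = 5.57, north 40.0 cos 8° = 39.61
Leg 2 (067°, 25.2 km): east 25.2 sin 67° = 23.20, north 25.2 cos 67° = 9.85
Summing: 28.76 km east, 49.46 km north → (28.76, 49.46).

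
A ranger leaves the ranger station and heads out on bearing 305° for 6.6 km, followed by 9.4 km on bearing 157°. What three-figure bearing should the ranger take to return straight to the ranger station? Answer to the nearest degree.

020°

Leg 1 (305°, 6.6 km): east 6.6 sin 305° = -5.41, north 6.6 cos 305° = 3.79
Leg 2 (157°, 9.4 km): east 9.4 sin 157° = 3.67, north 9.4 cos 157° = -8.65
Net displacement: -1.73 east, -4.87 north. Direction back to start is (1.73, 4.87): bearing = atan2(1.73, 4.87) mod 360° = 19.60° ≈ 020°.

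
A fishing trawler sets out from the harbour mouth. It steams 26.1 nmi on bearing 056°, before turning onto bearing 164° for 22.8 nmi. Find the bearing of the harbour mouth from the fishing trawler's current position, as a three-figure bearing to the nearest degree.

285°

Leg 1 (056°, 26.1 nmi): east 26.1 sin 56° = 21.64, north 26.1 cos 56° = 14.59
Leg 2 (164°, 22.8 nmi): east 22.8 sin 164° = 6.28, north 22.8 cos 164° = -21.92
Net displacement: 27.92 east, -7.32 north. Direction back to start is (-27.92, 7.32): bearing = atan2(-27.92, 7.32) mod 360° = 284.69° ≈ 285°.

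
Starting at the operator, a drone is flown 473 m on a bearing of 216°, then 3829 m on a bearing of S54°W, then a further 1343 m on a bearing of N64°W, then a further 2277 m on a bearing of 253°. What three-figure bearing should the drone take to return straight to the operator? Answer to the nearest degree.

Leg 1 (216°, 473 m): east 473 sin 216° = -278.02, north 473 cos 216° = -382.67
Leg 2 (S54°W, 3829 m): east 3829 sin 234° = -3097.73, north 3829 cos 234° = -2250.63
Leg 3 (N64°W, 1343 m): east 1343 sin 296° = -1207.08, north 1343 cos 296° = 588.73
Leg 4 (253°, 2277 m): east 2277 sin 253° = -2177.51, north 2277 cos 253° = -665.73
Net displacement: -6760.33 east, -2710.29 north. Direction back to start is (6760.33, 2710.29): bearing = atan2(6760.33, 2710.29) mod 360° = 68.15° ≈ 068°.

068°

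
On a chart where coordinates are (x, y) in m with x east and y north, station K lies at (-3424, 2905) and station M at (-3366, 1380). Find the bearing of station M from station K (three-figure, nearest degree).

Δeast = -3366 − -3424 = 58.00; Δnorth = 1380 − 2905 = -1525.00.
Bearing = atan2(Δeast, Δnorth) mod 360° = 177.82° ≈ 178°.

178°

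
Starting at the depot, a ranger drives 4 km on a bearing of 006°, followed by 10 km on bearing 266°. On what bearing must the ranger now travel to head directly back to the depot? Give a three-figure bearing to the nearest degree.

Leg 1 (006°, 4 km): east 4 sin 6° = 0.42, north 4 cos 6° = 3.98
Leg 2 (266°, 10 km): east 10 sin 266° = -9.98, north 10 cos 266° = -0.70
Net displacement: -9.56 east, 3.28 north. Direction back to start is (9.56, -3.28): bearing = atan2(9.56, -3.28) mod 360° = 108.94° ≈ 109°.

109°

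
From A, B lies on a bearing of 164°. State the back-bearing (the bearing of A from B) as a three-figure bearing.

Back-bearing = 164° + 180° = 344°.

344°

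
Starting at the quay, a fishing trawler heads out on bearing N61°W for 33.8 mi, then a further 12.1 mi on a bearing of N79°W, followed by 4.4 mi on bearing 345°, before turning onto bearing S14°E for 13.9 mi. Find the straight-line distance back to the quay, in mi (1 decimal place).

40.3 mi

Leg 1 (N61°W, 33.8 mi): east 33.8 sin 299° = -29.56, north 33.8 cos 299° = 16.39
Leg 2 (N79°W, 12.1 mi): east 12.1 sin 281° = -11.88, north 12.1 cos 281° = 2.31
Leg 3 (345°, 4.4 mi): east 4.4 sin 345° = -1.14, north 4.4 cos 345° = 4.25
Leg 4 (S14°E, 13.9 mi): east 13.9 sin 166° = 3.36, north 13.9 cos 166° = -13.49
Net: -39.22 east, 9.46 north. Distance = √((-39.22)² + (9.46)²) = 40.340 mi.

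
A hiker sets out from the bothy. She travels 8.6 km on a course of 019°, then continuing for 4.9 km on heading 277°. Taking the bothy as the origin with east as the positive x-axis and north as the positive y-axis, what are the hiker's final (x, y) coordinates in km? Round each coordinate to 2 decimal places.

(-2.06, 8.73)

Leg 1 (019°, 8.6 km): east 8.6 sin 19° = 2.80, north 8.6 cos 19° = 8.13
Leg 2 (277°, 4.9 km): east 4.9 sin 277° = -4.86, north 4.9 cos 277° = 0.60
Summing: -2.06 km east, 8.73 km north → (-2.06, 8.73).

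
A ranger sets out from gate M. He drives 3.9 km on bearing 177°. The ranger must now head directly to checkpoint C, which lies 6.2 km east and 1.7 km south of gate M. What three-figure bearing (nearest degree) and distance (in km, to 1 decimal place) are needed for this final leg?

Leg 1 (177°, 3.9 km): east 3.9 sin 177° = 0.20, north 3.9 cos 177° = -3.89
Current position: (0.20, -3.89). Target: (6.2, -1.7). Remaining: Δeast = 6.00, Δnorth = 2.19.
Bearing = atan2(6.00, 2.19) mod 360° = 69.90°; distance = √((6.00)² + (2.19)²) = 6.385 km.

070°, 6.4 km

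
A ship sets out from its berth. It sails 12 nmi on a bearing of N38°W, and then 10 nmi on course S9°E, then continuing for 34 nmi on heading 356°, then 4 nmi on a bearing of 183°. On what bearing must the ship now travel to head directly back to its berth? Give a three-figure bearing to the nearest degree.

Leg 1 (N38°W, 12 nmi): east 12 sin 322° = -7.39, north 12 cos 322° = 9.46
Leg 2 (S9°E, 10 nmi): east 10 sin 171° = 1.56, north 10 cos 171° = -9.88
Leg 3 (356°, 34 nmi): east 34 sin 356° = -2.37, north 34 cos 356° = 33.92
Leg 4 (183°, 4 nmi): east 4 sin 183° = -0.21, north 4 cos 183° = -3.99
Net displacement: -8.40 east, 29.50 north. Direction back to start is (8.40, -29.50): bearing = atan2(8.40, -29.50) mod 360° = 164.10° ≈ 164°.

164°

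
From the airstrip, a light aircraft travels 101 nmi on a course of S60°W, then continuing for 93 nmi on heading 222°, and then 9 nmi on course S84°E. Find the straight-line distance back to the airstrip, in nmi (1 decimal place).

Leg 1 (S60°W, 101 nmi): east 101 sin 240° = -87.47, north 101 cos 240° = -50.50
Leg 2 (222°, 93 nmi): east 93 sin 222° = -62.23, north 93 cos 222° = -69.11
Leg 3 (S84°E, 9 nmi): east 9 sin 96° = 8.95, north 9 cos 96° = -0.94
Net: -140.75 east, -120.55 north. Distance = √((-140.75)² + (-120.55)²) = 185.318 nmi.

185.3 nmi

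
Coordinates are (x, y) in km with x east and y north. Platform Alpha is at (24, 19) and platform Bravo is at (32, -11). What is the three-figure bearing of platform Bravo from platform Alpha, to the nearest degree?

165°

Δeast = 32 − 24 = 8.00; Δnorth = -11 − 19 = -30.00.
Bearing = atan2(Δeast, Δnorth) mod 360° = 165.07° ≈ 165°.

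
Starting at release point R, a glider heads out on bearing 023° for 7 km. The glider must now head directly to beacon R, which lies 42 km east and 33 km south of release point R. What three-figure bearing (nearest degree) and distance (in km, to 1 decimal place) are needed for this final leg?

135°, 55.7 km

Leg 1 (023°, 7 km): east 7 sin 23° = 2.74, north 7 cos 23° = 6.44
Current position: (2.74, 6.44). Target: (42, -33). Remaining: Δeast = 39.26, Δnorth = -39.44.
Bearing = atan2(39.26, -39.44) mod 360° = 135.13°; distance = √((39.26)² + (-39.44)²) = 55.655 km.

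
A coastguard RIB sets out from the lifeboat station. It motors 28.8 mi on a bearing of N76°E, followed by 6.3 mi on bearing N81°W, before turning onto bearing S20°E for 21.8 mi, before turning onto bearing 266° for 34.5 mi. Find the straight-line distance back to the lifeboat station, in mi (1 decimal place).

Leg 1 (N76°E, 28.8 mi): east 28.8 sin 76° = 27.94, north 28.8 cos 76° = 6.97
Leg 2 (N81°W, 6.3 mi): east 6.3 sin 279° = -6.22, north 6.3 cos 279° = 0.99
Leg 3 (S20°E, 21.8 mi): east 21.8 sin 160° = 7.46, north 21.8 cos 160° = -20.49
Leg 4 (266°, 34.5 mi): east 34.5 sin 266° = -34.42, north 34.5 cos 266° = -2.41
Net: -5.24 east, -14.94 north. Distance = √((-5.24)² + (-14.94)²) = 15.831 mi.

15.8 mi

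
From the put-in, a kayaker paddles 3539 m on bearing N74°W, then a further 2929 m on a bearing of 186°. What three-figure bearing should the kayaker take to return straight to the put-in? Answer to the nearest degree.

Leg 1 (N74°W, 3539 m): east 3539 sin 286° = -3401.91, north 3539 cos 286° = 975.48
Leg 2 (186°, 2929 m): east 2929 sin 186° = -306.16, north 2929 cos 186° = -2912.95
Net displacement: -3708.07 east, -1937.47 north. Direction back to start is (3708.07, 1937.47): bearing = atan2(3708.07, 1937.47) mod 360° = 62.41° ≈ 062°.

062°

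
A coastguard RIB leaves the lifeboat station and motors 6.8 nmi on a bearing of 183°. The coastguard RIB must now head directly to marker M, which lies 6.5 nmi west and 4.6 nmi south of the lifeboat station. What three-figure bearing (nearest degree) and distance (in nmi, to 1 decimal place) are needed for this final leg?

290°, 6.5 nmi

Leg 1 (183°, 6.8 nmi): east 6.8 sin 183° = -0.36, north 6.8 cos 183° = -6.79
Current position: (-0.36, -6.79). Target: (-6.5, -4.6). Remaining: Δeast = -6.14, Δnorth = 2.19.
Bearing = atan2(-6.14, 2.19) mod 360° = 289.62°; distance = √((-6.14)² + (2.19)²) = 6.523 nmi.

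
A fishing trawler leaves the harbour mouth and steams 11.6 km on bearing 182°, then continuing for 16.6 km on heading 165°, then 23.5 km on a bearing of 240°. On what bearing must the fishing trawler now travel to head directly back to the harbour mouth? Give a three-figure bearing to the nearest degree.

Leg 1 (182°, 11.6 km): east 11.6 sin 182° = -0.40, north 11.6 cos 182° = -11.59
Leg 2 (165°, 16.6 km): east 16.6 sin 165° = 4.30, north 16.6 cos 165° = -16.03
Leg 3 (240°, 23.5 km): east 23.5 sin 240° = -20.35, north 23.5 cos 240° = -11.75
Net displacement: -16.46 east, -39.38 north. Direction back to start is (16.46, 39.38): bearing = atan2(16.46, 39.38) mod 360° = 22.69° ≈ 023°.

023°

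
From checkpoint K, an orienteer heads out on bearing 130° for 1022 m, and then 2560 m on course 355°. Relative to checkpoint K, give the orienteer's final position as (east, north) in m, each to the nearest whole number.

(560, 1893)

Leg 1 (130°, 1022 m): east 1022 sin 130° = 782.90, north 1022 cos 130° = -656.93
Leg 2 (355°, 2560 m): east 2560 sin 355° = -223.12, north 2560 cos 355° = 2550.26
Summing: 559.78 m east, 1893.33 m north → (560, 1893).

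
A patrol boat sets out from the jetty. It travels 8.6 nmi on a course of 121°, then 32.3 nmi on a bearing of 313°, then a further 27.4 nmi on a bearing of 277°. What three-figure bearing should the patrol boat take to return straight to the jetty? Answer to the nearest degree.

Leg 1 (121°, 8.6 nmi): east 8.6 sin 121° = 7.37, north 8.6 cos 121° = -4.43
Leg 2 (313°, 32.3 nmi): east 32.3 sin 313° = -23.62, north 32.3 cos 313° = 22.03
Leg 3 (277°, 27.4 nmi): east 27.4 sin 277° = -27.20, north 27.4 cos 277° = 3.34
Net displacement: -43.45 east, 20.94 north. Direction back to start is (43.45, -20.94): bearing = atan2(43.45, -20.94) mod 360° = 115.73° ≈ 116°.

116°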